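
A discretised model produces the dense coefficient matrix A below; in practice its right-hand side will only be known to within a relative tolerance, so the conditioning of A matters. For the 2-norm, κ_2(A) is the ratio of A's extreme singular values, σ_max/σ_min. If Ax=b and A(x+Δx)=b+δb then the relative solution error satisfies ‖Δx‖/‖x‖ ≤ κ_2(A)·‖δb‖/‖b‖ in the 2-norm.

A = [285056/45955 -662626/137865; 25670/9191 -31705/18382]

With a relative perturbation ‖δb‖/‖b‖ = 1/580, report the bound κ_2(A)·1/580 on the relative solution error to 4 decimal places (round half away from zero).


M = AᵀA = [578287844/12496225 -1298257649/37488675; -1298257649/37488675 11730558841/449864100]. tr(M)=1301956849/17994564, det(M)=33408400/4498641
char-poly roots: 289/4 and 462400/4498641
κ_2(A) = √(λ_max/λ_min) = √((289/4) / (462400/4498641)) = 26.5125
perturbation bound = 26.5125·1/580 = 0.0457

0.0457


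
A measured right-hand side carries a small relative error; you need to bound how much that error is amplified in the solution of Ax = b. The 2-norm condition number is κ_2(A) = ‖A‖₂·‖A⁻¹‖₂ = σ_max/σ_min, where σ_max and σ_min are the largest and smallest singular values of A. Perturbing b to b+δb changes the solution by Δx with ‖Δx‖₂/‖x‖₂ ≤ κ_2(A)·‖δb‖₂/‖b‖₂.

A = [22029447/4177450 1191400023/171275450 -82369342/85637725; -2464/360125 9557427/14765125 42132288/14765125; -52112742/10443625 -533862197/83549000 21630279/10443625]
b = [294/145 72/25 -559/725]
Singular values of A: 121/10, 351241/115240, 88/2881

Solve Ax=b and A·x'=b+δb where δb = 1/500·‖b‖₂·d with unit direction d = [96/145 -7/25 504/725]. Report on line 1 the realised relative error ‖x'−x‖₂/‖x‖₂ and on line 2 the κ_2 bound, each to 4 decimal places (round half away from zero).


0.2365
0.7923

σ_max = 121/10, σ_min = 88/2881
κ = σ_max/σ_min = (121/10)/(88/2881) = 396.1375
perturbation bound = 396.1375·1/500 = 0.7923
solve Ax = b  →  x = [0.0992 0.3451 0.9312]
‖b‖₂ = 3.6056 and ‖x‖₂ = 0.9981
δb = ε·‖b‖·d = [0.0048 -0.0020 0.0050]; solving A·Δx = δb gives ‖Δx‖ = 0.2361
dividing the unrounded norms, ‖Δx‖/‖x‖ = 0.2365
tightness: 0.2365 against a bound of 0.7923 (unrounded ratio ≈ 0.2986)


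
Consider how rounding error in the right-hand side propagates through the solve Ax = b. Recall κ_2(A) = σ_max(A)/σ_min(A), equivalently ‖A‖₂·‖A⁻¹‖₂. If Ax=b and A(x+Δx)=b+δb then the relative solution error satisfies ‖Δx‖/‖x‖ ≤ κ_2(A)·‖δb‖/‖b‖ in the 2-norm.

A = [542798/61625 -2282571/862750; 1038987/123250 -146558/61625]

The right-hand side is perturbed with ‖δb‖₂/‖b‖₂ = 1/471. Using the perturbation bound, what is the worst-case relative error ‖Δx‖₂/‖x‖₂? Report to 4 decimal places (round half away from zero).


M = AᵀA = [536982797/3612500 -274063968/6321875; -274063968/6321875 2240205197/177012500]. tr(M)=114209449/708050, det(M)=260144641/141610000
eigenvalues of AᵀA: λ = (tr ± √(tr²−4·det))/2 = 16129/100, 16129/1416100
κ = σ_max/σ_min = (127/10)/(127/1190) = 119.0000
perturbation bound = 119.0000·1/471 = 0.2527

0.2527


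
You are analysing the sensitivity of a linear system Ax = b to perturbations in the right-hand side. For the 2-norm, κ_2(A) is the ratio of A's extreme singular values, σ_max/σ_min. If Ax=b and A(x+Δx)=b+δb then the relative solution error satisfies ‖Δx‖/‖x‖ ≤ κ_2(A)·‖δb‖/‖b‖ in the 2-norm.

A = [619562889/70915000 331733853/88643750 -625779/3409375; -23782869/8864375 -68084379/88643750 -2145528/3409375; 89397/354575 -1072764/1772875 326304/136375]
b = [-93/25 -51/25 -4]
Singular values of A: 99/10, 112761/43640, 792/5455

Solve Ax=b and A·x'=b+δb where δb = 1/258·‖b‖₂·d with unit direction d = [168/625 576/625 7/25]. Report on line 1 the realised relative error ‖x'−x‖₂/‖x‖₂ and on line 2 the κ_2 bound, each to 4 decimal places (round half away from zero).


largest singular value 99/10, smallest 792/5455
condition number: (99/10) ÷ (792/5455) = 68.1875
κ_2(A)·‖δb‖/‖b‖ = 0.2643
solve Ax = b  →  x = [9.7677 -24.2305 -8.8287]
2-norm of b is 5.8310; of x, 27.5766
Δx = A⁻¹·δb where δb = 1/258·5.8310·d; ‖Δx‖ = 0.1557
realised ‖Δx‖/‖x‖ = 0.0056
tightness: 0.0056 against a bound of 0.2643 (unrounded ratio ≈ 0.0214)

0.0056
0.2643


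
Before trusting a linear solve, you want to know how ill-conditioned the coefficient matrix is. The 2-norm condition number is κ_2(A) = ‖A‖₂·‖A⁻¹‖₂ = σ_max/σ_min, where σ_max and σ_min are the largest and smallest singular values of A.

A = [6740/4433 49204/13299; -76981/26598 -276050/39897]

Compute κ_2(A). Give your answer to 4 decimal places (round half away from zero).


383.6250

form AᵀA = [7561467961/707453604 13610017165/530590203; 13610017165/530590203 97992905044/1591770609] with trace 2722040425/37675044 and determinant 334084/9418761
λ_max, λ_min = (2722040425/37675044 ± √7409302689263785489/1419408940401936)/2 = 289/4, 4624/9418761
κ = σ_max/σ_min = (17/2)/(68/3069) = 383.6250


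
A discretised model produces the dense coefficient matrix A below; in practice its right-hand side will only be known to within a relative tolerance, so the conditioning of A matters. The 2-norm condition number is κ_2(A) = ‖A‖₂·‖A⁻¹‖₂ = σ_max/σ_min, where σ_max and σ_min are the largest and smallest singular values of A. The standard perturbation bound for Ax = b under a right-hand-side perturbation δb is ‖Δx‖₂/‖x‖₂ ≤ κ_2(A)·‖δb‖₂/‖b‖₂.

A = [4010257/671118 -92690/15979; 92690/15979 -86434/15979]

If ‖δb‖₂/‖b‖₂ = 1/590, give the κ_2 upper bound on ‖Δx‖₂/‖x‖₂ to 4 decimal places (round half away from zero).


0.1691

AᵀA = [37143227689/535552164 -421044325/6375621; -421044325/6375621 19099016/303601]; tr = 84225793/636804, det = 279841/159201
λ_max, λ_min = (84225793/636804 ± √7091132944588225/405519334416)/2 = 529/4, 2116/159201
so κ_2 = √((529/4) / (2116/159201)) = 99.7500
κ_2(A)·‖δb‖/‖b‖ = 0.1691


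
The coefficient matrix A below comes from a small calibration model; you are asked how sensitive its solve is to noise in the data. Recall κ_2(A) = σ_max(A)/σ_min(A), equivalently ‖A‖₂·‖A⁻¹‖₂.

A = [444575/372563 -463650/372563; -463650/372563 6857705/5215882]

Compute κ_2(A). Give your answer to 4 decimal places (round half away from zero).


310.1000

AᵀA = [490628125/165045409 -3606037875/1155317863; -3606037875/1155317863 106019616025/32348900164]; tr = 240407525/38464804, det = 15625/38464804
char-poly roots: 25/4 and 625/9616201
so κ_2 = √((25/4) / (625/9616201)) = 310.1000


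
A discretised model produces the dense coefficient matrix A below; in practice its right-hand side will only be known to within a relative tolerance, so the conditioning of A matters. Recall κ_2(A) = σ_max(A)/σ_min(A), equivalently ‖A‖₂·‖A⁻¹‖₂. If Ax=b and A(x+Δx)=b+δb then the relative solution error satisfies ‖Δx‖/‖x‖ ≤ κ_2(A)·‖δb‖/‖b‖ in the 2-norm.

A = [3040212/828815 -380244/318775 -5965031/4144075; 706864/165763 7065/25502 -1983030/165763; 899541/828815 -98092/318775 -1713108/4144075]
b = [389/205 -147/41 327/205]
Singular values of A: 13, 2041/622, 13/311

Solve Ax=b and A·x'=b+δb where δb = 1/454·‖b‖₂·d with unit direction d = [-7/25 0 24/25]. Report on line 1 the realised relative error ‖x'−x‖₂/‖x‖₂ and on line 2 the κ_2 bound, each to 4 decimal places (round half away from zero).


0.0096
0.6850

σ_max = 13, σ_min = 13/311
κ_2(A) = 13 / (13/311) = 311.0000
bound on ‖Δx‖/‖x‖: κ·ε = 311.0000·1/454 = 0.6850
solve Ax = b  →  x = [9.1837 21.7312 4.0765]
‖b‖ = 4.3589, ‖x‖ = 23.9417
with δb = [-0.0027 0.0000 0.0092], A·Δx = δb → ‖Δx‖ = 0.2297
relative error = 0.0096
realised/bound (from unrounded values) ≈ 0.0140


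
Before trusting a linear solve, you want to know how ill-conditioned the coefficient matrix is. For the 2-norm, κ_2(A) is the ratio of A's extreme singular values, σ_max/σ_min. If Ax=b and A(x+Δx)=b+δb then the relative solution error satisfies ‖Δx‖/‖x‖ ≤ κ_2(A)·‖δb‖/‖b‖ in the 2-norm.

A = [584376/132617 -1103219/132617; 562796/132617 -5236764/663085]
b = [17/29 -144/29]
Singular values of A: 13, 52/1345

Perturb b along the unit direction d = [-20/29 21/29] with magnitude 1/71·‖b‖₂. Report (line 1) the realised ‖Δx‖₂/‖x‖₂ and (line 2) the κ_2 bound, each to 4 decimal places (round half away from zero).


0.0176
4.7359

σ_max = 13, σ_min = 52/1345
κ_2(A) = 13 / (52/1345) = 336.2500
perturbation bound = 336.2500·1/71 = 4.7359
solve Ax = b  →  x = [-91.3982 -48.4842]
2-norm of b is 5.0000; of x, 103.4618
δb = ε·‖b‖·d = [-0.0486 0.0510]; solving A·Δx = δb gives ‖Δx‖ = 1.8215
dividing the unrounded norms, ‖Δx‖/‖x‖ = 0.0176
so the bound overstates the realised error by a factor of ≈ 269.0007 (computed from the unrounded values)


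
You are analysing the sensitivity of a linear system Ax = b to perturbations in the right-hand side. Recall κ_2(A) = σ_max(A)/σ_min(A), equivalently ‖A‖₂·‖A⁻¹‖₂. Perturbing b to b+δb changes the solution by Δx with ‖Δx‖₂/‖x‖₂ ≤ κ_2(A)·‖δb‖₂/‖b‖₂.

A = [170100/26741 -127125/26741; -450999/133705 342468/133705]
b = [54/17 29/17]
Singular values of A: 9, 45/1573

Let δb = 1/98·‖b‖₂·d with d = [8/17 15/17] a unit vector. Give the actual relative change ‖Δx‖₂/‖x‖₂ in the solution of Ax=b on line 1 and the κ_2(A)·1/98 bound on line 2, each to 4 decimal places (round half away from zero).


largest singular value 9, smallest 45/1573
condition number: 9 ÷ (45/1573) = 314.6000
κ_2(A)·‖δb‖/‖b‖ = 3.2102
solve Ax = b  →  x = [63.0978 83.7600]
2-norm of b is 3.6056; of x, 104.8669
re-solving with b+δb shifts x by Δx of norm 1.2861
dividing the unrounded norms, ‖Δx‖/‖x‖ = 0.0123
so the bound overstates the realised error by a factor of ≈ 261.7636 (computed from the unrounded values)

0.0123
3.2102


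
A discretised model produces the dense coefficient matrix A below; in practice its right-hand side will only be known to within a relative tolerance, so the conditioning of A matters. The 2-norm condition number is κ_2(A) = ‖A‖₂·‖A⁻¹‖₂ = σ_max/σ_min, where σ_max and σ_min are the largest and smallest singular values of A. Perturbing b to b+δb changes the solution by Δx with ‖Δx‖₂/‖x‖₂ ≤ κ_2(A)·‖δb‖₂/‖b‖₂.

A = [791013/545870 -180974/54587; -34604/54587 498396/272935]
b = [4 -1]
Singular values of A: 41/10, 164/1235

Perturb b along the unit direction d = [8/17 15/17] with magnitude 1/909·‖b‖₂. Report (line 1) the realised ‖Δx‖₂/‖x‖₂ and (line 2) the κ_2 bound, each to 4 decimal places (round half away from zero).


0.0045
0.0340

from the listed singular values, σ₁ = 41/10, σ_n = 164/1235
condition number: (41/10) ÷ (164/1235) = 30.8750
worst-case relative error ≤ 30.8750 × 1/909 = 0.0340
solve Ax = b  →  x = [7.3265 1.9958]
2-norm of b is 4.1231; of x, 7.5934
δb = ε·‖b‖·d = [0.0021 0.0040]; solving A·Δx = δb gives ‖Δx‖ = 0.0342
relative error = 0.0045
so the bound overstates the realised error by a factor of ≈ 7.5509 (computed from the unrounded values)


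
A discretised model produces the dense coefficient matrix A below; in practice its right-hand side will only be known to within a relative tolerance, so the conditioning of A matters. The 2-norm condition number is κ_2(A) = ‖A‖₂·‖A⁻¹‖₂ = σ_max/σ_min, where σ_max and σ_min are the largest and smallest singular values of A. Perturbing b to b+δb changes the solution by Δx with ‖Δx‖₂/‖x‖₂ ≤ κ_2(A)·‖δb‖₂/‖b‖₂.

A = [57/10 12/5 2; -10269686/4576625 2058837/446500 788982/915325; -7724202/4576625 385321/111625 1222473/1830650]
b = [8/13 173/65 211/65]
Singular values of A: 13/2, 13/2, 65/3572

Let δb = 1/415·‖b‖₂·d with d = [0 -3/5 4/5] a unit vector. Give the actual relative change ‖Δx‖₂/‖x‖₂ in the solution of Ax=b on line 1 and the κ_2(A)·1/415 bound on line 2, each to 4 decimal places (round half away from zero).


σ_max = 13/2, σ_min = 65/3572
condition number: (13/2) ÷ (65/3572) = 357.2000
perturbation bound = 357.2000·1/415 = 0.8607
solve Ax = b  →  x = [-11.7684 -14.7963 51.6033]
2-norm of b is 4.2426; of x, 54.9575
with δb = [0.0000 -0.0061 0.0082], A·Δx = δb → ‖Δx‖ = 0.5618
relative error = 0.0102
so the bound overstates the realised error by a factor of ≈ 84.1985 (computed from the unrounded values)

0.0102
0.8607


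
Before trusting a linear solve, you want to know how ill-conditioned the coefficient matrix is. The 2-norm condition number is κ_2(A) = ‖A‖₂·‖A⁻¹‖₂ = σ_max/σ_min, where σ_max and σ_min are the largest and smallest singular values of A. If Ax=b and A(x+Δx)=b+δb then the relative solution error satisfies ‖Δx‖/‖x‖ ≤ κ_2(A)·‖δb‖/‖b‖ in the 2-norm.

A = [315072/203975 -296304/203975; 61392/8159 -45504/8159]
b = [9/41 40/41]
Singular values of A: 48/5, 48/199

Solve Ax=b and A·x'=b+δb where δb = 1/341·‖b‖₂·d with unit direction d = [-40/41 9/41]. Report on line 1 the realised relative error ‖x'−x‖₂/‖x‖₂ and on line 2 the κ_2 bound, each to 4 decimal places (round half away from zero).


0.1167
0.1167

σ_max = 48/5, σ_min = 48/199
κ = σ_max/σ_min = (48/5)/(48/199) = 39.8000
bound on ‖Δx‖/‖x‖: κ·ε = 39.8000·1/341 = 0.1167
solve Ax = b  →  x = [0.0833 -0.0625]
‖b‖ = 1.0000, ‖x‖ = 0.1042
δb = ε·‖b‖·d = [-0.0029 0.0006]; solving A·Δx = δb gives ‖Δx‖ = 0.0122
dividing the unrounded norms, ‖Δx‖/‖x‖ = 0.1167
so the bound is sharp here: realised error equals the bound


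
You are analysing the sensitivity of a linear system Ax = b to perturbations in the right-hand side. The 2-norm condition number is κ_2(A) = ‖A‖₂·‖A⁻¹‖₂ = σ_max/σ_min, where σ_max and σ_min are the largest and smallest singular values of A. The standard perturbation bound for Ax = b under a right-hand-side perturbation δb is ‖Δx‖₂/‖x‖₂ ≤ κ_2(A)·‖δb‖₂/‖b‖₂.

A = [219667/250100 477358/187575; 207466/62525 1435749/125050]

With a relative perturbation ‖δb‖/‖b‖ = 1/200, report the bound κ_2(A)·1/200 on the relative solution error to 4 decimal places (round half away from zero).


0.4575

M = AᵀA = [87677317/7442000 112556479/2790750; 112556479/2790750 2315747693/16744500]. tr(M)=80416693/535824, det(M)=5764801/2143296
eigenvalues of AᵀA: λ = (tr ± √(tr²−4·det))/2 = 2401/16, 2401/133956
κ = σ_max/σ_min = (49/4)/(49/366) = 91.5000
bound on ‖Δx‖/‖x‖: κ·ε = 91.5000·1/200 = 0.4575


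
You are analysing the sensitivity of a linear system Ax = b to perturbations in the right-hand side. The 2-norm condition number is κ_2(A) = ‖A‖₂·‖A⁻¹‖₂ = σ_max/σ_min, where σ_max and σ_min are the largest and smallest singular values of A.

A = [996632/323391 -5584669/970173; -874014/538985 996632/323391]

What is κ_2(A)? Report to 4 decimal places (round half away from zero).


335.7000

AᵀA = [109712760676/9046863225 -123421910248/5428117935; -123421910248/5428117935 138851231593/3256870761]; tr = 15428012581/281736225, det = 7496644/281736225
solving λ² − 15428012581/281736225·λ + 7496644/281736225 = 0 gives λ = 1369/25, 5476/11269449
so κ_2 = √((1369/25) / (5476/11269449)) = 335.7000


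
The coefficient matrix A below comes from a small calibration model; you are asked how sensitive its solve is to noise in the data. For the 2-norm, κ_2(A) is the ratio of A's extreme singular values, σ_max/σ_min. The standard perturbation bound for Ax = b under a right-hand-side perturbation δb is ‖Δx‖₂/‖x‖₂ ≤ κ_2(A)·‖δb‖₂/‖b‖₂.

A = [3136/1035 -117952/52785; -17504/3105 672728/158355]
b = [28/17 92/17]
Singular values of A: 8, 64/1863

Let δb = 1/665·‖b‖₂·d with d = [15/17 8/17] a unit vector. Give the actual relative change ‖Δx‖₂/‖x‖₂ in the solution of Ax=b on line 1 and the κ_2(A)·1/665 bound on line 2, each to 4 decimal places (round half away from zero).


0.0021
0.3502

largest singular value 8, smallest 64/1863
condition number: 8 ÷ (64/1863) = 232.8750
worst-case relative error ≤ 232.8750 × 1/665 = 0.3502
solve Ax = b  →  x = [69.4625 93.4500]
‖b‖₂ = 5.6569 and ‖x‖₂ = 116.4386
δb = ε·‖b‖·d = [0.0075 0.0040]; solving A·Δx = δb gives ‖Δx‖ = 0.2476
relative error = 0.0021
tightness: 0.0021 against a bound of 0.3502 (unrounded ratio ≈ 0.0061)


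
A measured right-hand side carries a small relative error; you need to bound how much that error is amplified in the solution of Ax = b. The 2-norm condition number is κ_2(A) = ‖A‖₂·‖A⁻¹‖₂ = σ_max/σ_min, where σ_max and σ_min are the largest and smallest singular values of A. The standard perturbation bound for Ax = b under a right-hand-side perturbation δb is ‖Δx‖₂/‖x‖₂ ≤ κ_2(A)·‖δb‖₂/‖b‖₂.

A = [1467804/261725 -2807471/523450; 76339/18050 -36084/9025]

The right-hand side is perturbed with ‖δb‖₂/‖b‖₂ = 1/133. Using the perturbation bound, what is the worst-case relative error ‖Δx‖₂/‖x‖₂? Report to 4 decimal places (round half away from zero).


form AᵀA = [540753681049/10959996100 -5149959696/109599961; -5149959696/109599961 490480264969/10959996100] with trace 613099849/6516050 and determinant 88529281/1303210000
eigenvalues of AᵀA: λ = (tr ± √(tr²−4·det))/2 = 9409/100, 9409/13032100
κ = σ_max/σ_min = (97/10)/(97/3610) = 361.0000
worst-case relative error ≤ 361.0000 × 1/133 = 2.7143

2.7143


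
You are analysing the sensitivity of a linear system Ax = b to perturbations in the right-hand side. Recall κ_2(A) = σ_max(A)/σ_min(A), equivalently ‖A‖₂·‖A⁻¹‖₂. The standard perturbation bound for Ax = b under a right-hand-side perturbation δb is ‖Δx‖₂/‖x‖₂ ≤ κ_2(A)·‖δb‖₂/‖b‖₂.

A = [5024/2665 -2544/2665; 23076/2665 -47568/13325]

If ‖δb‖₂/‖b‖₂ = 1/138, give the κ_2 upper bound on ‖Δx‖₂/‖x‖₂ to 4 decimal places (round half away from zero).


M = AᵀA = [331792/4225 -691008/21125; -691008/21125 1442304/105625]. tr(M)=57616/625, det(M)=36864/15625
solving λ² − 57616/625·λ + 36864/15625 = 0 gives λ = 2304/25, 16/625
κ = σ_max/σ_min = (48/5)/(4/25) = 60.0000
worst-case relative error ≤ 60.0000 × 1/138 = 0.4348

0.4348


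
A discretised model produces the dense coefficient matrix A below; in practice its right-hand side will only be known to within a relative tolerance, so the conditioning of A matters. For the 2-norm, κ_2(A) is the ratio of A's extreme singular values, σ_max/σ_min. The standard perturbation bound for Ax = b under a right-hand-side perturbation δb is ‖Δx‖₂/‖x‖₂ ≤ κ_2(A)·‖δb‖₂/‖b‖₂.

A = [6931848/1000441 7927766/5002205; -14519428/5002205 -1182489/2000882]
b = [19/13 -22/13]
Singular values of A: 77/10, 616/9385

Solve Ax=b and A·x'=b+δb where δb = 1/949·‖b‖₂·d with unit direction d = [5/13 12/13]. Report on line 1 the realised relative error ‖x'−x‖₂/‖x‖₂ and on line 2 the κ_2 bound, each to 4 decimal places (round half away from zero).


σ_max = 77/10, σ_min = 616/9385
κ = σ_max/σ_min = (77/10)/(616/9385) = 117.3125
κ_2(A)·‖δb‖/‖b‖ = 0.1236
solve Ax = b  →  x = [3.5978 -14.8068]
‖b‖ = 2.2361, ‖x‖ = 15.2376
with δb = [0.0009 0.0022], A·Δx = δb → ‖Δx‖ = 0.0359
relative error = 0.0024
tightness: 0.0024 against a bound of 0.1236 (unrounded ratio ≈ 0.0191)

0.0024
0.1236


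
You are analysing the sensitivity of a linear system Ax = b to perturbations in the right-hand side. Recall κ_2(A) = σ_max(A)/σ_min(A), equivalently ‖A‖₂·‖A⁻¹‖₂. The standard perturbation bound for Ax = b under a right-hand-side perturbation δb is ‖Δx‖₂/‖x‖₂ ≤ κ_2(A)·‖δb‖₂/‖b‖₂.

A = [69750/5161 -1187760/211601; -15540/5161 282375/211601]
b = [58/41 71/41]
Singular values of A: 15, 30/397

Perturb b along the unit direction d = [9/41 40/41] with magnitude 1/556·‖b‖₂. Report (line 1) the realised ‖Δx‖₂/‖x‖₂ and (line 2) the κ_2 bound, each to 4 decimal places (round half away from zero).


0.0020
0.3570

from the listed singular values, σ₁ = 15, σ_n = 30/397
κ = σ_max/σ_min = 15/(30/397) = 198.5000
bound on ‖Δx‖/‖x‖: κ·ε = 198.5000·1/556 = 0.3570
solve Ax = b  →  x = [10.2410 24.4051]
2-norm of b is 2.2361; of x, 26.4668
Δx = A⁻¹·δb where δb = 1/556·2.2361·d; ‖Δx‖ = 0.0532
dividing the unrounded norms, ‖Δx‖/‖x‖ = 0.0020
realised/bound (from unrounded values) ≈ 0.0056


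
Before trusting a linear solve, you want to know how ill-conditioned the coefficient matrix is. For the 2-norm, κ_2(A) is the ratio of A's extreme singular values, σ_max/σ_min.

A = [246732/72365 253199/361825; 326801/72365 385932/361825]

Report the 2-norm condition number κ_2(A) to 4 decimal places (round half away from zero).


form AᵀA = [6707022937/209467729 7543810368/1047338645; 7543810368/1047338645 8522129689/5236693225] with trace 104817194/3115225 and determinant 707281/3115225
char-poly roots: 841/25 and 841/124609
so κ_2 = √((841/25) / (841/124609)) = 70.6000

70.6000


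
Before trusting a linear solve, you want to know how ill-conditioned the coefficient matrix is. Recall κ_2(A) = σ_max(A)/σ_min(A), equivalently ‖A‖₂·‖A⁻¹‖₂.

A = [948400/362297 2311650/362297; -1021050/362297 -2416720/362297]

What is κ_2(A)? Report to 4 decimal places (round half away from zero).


form AᵀA = [2309162500/156075049 5540976000/156075049; 5540976000/156075049 13298764900/156075049] with trace 92354600/923521 and determinant 250000/923521
λ_max, λ_min = (92354600/923521 ± √8528448620160000/852891037441)/2 = 100, 2500/923521
κ_2(A) = √(λ_max/λ_min) = √(100 / (2500/923521)) = 192.2000

192.2000


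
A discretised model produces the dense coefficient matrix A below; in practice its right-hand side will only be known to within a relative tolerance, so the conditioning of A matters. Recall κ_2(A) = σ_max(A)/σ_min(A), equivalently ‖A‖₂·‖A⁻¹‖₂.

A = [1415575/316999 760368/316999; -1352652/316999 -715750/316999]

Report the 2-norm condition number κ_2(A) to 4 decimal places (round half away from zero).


321.5000

AᵀA = [4558287769/119486761 2431056600/119486761; 2431056600/119486761 1296620164/119486761]; tr = 20259197/413449, det = 9604/413449
char-poly roots: 49 and 196/413449
so κ_2 = √(49 / (196/413449)) = 321.5000


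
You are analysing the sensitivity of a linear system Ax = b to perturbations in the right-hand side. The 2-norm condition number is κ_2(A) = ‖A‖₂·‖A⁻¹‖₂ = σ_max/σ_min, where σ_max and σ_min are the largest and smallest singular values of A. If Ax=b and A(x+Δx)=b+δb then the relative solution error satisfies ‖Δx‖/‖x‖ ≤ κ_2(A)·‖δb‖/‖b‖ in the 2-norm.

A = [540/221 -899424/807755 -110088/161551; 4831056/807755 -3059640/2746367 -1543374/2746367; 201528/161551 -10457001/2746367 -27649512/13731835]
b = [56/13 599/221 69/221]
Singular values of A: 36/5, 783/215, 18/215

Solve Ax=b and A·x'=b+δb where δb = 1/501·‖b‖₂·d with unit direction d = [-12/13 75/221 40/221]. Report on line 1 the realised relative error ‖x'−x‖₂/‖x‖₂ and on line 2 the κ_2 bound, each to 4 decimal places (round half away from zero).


from the listed singular values, σ₁ = 36/5, σ_n = 18/215
κ_2(A) = (36/5) / (18/215) = 86.0000
perturbation bound = 86.0000·1/501 = 0.1717
solve Ax = b  →  x = [0.6194 16.8458 -31.6267]
2-norm of b is 5.0990; of x, 35.8387
with δb = [-0.0094 0.0035 0.0018], A·Δx = δb → ‖Δx‖ = 0.1216
dividing the unrounded norms, ‖Δx‖/‖x‖ = 0.0034
tightness: 0.0034 against a bound of 0.1717 (unrounded ratio ≈ 0.0198)

0.0034
0.1717


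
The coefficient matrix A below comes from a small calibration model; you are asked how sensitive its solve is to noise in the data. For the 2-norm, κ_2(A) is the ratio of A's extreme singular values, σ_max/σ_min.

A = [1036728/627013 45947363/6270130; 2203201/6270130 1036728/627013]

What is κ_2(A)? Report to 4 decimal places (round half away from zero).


373.0000

AᵀA = [66826049521/23387584900 14848018416/1169379245; 14848018416/1169379245 1319833825849/23387584900]; tr = 82490177/1391290, det = 35153041/1391290000
λ_max, λ_min = (82490177/1391290 ± √42527710432460484/12098049150625)/2 = 5929/100, 5929/13912900
σ_max=√(5929/100)=(77/10), σ_min=√(5929/13912900)=(77/3730) → κ = 373.0000


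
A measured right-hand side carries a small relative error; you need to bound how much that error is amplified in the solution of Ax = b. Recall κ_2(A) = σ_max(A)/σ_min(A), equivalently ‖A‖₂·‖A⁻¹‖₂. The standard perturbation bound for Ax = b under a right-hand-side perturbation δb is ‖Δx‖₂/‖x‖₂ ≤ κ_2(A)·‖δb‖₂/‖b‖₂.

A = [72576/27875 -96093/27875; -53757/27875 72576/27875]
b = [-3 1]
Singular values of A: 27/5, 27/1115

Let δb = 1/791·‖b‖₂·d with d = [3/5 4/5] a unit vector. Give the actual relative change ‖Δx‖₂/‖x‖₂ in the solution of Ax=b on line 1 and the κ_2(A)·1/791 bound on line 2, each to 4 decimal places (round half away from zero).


0.0040
0.2819

largest singular value 27/5, smallest 27/1115
κ = σ_max/σ_min = (27/5)/(27/1115) = 223.0000
bound on ‖Δx‖/‖x‖: κ·ε = 223.0000·1/791 = 0.2819
solve Ax = b  →  x = [-33.3704 -24.3333]
2-norm of b is 3.1623; of x, 41.3000
δb = ε·‖b‖·d = [0.0024 0.0032]; solving A·Δx = δb gives ‖Δx‖ = 0.1651
relative error = 0.0040
realised/bound (from unrounded values) ≈ 0.0142


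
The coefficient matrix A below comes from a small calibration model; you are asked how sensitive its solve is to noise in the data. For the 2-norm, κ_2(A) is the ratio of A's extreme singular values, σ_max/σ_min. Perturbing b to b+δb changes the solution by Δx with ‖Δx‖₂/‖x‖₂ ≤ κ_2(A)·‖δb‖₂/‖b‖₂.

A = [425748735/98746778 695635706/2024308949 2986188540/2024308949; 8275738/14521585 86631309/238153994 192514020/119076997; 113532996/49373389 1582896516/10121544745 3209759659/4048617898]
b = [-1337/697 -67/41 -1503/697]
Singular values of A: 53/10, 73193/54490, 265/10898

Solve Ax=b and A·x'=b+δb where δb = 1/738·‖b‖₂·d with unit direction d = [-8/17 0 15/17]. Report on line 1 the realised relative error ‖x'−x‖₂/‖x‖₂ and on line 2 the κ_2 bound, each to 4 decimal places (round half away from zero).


0.0045
0.2953

σ_max = 53/10, σ_min = 265/10898
condition number: (53/10) ÷ (265/10898) = 217.9600
κ_2(A)·‖δb‖/‖b‖ = 0.2953
solve Ax = b  →  x = [-0.2362 39.9229 -9.9102]
‖b‖ = 3.3166, ‖x‖ = 41.1352
Δx = A⁻¹·δb where δb = 1/738·3.3166·d; ‖Δx‖ = 0.1848
realised ‖Δx‖/‖x‖ = 0.0045
tightness: 0.0045 against a bound of 0.2953 (unrounded ratio ≈ 0.0152)


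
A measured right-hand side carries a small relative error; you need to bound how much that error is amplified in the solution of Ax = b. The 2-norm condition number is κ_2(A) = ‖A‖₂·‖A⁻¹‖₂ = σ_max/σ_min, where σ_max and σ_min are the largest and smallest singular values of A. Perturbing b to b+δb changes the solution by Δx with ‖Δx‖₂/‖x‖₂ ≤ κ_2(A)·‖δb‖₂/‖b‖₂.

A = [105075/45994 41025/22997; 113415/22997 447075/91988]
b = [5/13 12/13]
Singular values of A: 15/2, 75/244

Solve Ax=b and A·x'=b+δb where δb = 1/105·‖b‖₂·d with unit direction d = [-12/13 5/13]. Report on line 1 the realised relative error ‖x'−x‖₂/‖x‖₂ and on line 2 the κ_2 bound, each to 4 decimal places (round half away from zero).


0.2324
0.2324

from the listed singular values, σ₁ = 15/2, σ_n = 75/244
κ_2(A) = (15/2) / (75/244) = 24.4000
bound on ‖Δx‖/‖x‖: κ·ε = 24.4000·1/105 = 0.2324
solve Ax = b  →  x = [0.0966 0.0920]
‖b‖ = 1.0000, ‖x‖ = 0.1333
re-solving with b+δb shifts x by Δx of norm 0.0310
realised ‖Δx‖/‖x‖ = 0.2324
so the bound is sharp here: realised error equals the bound


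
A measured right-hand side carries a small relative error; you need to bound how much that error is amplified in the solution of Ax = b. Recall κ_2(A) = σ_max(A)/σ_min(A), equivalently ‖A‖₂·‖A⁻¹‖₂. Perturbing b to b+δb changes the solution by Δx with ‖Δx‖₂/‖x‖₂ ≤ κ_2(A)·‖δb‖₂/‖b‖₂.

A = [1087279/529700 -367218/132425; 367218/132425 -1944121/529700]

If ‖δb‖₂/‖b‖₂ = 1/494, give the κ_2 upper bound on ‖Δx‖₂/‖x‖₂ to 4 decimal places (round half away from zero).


form AᵀA = [133590423049/11223283600 -11131846452/701455225; -11131846452/701455225 237487656601/11223283600] with trace 7421561593/224465672 and determinant 174900625/7182901504
λ_max, λ_min = (7421561593/224465672 ± √860541704381284641/787263092287681)/2 = 529/16, 330625/448931344
κ_2(A) = √(λ_max/λ_min) = √((529/16) / (330625/448931344)) = 211.8800
worst-case relative error ≤ 211.8800 × 1/494 = 0.4289

0.4289


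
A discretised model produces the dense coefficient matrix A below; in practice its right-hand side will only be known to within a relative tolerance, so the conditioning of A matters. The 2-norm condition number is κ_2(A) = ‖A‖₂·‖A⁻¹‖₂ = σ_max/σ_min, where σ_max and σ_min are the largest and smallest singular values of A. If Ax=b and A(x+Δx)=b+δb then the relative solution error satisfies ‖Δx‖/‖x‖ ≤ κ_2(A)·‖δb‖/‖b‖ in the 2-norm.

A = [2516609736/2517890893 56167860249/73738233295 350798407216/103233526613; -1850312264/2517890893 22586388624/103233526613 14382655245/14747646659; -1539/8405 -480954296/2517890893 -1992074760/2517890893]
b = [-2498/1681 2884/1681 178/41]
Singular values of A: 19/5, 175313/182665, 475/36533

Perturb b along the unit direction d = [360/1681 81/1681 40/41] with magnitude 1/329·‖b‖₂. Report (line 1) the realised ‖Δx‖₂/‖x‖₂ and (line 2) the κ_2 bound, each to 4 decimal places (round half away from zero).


0.0037
0.8883

from the listed singular values, σ₁ = 19/5, σ_n = 475/36533
κ_2(A) = (19/5) / (475/36533) = 292.2640
worst-case relative error ≤ 292.2640 × 1/329 = 0.8883
solve Ax = b  →  x = [-2.1486 -300.1550 67.4774]
‖b‖ = 4.8990, ‖x‖ = 307.6538
Δx = A⁻¹·δb where δb = 1/329·4.8990·d; ‖Δx‖ = 1.1453
dividing the unrounded norms, ‖Δx‖/‖x‖ = 0.0037
realised/bound (from unrounded values) ≈ 0.0042


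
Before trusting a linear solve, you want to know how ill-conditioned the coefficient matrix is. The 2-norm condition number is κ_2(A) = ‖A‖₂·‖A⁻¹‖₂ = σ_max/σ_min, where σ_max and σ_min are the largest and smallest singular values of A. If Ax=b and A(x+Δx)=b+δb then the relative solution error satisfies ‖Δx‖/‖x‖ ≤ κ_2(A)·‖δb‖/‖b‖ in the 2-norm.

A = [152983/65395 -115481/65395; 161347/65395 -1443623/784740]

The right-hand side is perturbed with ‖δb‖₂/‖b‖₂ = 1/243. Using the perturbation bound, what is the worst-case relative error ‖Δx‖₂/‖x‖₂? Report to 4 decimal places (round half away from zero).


1.3920

form AᵀA = [58783178/5085025 -529041377/61020300; -529041377/61020300 4761487993/732243600] with trace 529050625/29289744 and determinant 83521/29289744
solving λ² − 529050625/29289744·λ + 83521/29289744 = 0 gives λ = 289/16, 289/1830609
so κ_2 = √((289/16) / (289/1830609)) = 338.2500
κ_2(A)·‖δb‖/‖b‖ = 1.3920


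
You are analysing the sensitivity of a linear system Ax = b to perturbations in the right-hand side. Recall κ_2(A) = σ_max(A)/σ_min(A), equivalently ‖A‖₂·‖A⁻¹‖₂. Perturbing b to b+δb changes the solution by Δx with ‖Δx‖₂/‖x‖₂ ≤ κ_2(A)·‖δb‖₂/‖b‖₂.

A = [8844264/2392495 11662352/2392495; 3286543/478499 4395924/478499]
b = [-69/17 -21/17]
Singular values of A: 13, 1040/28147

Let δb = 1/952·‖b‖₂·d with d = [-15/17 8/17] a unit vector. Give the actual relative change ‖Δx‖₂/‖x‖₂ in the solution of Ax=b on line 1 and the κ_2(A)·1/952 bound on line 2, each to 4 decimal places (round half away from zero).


from the listed singular values, σ₁ = 13, σ_n = 1040/28147
κ_2(A) = 13 / (1040/28147) = 351.8375
perturbation bound = 351.8375·1/952 = 0.3696
solve Ax = b  →  x = [-65.0931 48.5313]
‖b‖ = 4.2426, ‖x‖ = 81.1936
Δx = A⁻¹·δb where δb = 1/952·4.2426·d; ‖Δx‖ = 0.1206
relative error = 0.0015
tightness: 0.0015 against a bound of 0.3696 (unrounded ratio ≈ 0.0040)

0.0015
0.3696


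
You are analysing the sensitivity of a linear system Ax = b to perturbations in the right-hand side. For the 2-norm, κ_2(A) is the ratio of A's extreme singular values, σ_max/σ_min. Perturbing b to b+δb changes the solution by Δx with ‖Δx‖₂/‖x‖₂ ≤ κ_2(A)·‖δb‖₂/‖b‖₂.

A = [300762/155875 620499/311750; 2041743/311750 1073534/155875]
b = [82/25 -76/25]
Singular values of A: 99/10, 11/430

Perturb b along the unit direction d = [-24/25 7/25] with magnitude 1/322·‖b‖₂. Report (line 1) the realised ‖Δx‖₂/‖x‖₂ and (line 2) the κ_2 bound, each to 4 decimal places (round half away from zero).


0.0035
1.2019

σ_max = 99/10, σ_min = 11/430
condition number: (99/10) ÷ (11/430) = 387.0000
perturbation bound = 387.0000·1/322 = 1.2019
solve Ax = b  →  x = [113.0895 -107.9833]
2-norm of b is 4.4721; of x, 156.3638
Δx = A⁻¹·δb where δb = 1/322·4.4721·d; ‖Δx‖ = 0.5429
dividing the unrounded norms, ‖Δx‖/‖x‖ = 0.0035
tightness: 0.0035 against a bound of 1.2019 (unrounded ratio ≈ 0.0029)


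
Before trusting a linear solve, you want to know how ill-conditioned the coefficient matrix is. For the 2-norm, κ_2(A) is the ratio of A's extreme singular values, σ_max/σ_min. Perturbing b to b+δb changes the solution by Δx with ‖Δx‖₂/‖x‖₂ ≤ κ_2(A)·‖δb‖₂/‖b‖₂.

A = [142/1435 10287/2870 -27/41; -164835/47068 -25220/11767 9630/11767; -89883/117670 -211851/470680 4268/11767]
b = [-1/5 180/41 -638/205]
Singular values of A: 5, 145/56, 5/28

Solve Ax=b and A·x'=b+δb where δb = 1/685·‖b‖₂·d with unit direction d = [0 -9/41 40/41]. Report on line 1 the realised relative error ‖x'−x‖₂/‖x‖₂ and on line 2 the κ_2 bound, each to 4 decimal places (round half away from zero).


0.0020
0.0409

largest singular value 5, smallest 5/28
κ = σ_max/σ_min = 5/(5/28) = 28.0000
bound on ‖Δx‖/‖x‖: κ·ε = 28.0000·1/685 = 0.0409
solve Ax = b  →  x = [-3.9194 -3.9385 -21.7220]
‖b‖₂ = 5.3852 and ‖x‖₂ = 22.4213
re-solving with b+δb shifts x by Δx of norm 0.0440
dividing the unrounded norms, ‖Δx‖/‖x‖ = 0.0020
so the bound overstates the realised error by a factor of ≈ 20.8177 (computed from the unrounded values)


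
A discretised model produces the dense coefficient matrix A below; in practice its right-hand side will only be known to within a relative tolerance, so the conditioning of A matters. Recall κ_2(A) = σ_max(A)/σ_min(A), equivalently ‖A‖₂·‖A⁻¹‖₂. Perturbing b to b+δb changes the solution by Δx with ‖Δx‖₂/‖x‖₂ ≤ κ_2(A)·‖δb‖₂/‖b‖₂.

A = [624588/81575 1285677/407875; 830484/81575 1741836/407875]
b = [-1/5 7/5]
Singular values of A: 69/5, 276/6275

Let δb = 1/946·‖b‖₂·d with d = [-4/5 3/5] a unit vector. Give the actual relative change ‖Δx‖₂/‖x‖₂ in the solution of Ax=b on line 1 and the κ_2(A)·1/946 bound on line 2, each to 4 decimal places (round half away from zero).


largest singular value 69/5, smallest 276/6275
κ_2(A) = (69/5) / (276/6275) = 313.7500
κ_2(A)·‖δb‖/‖b‖ = 0.3317
solve Ax = b  →  x = [-8.6775 21.0145]
‖b‖₂ = 1.4142 and ‖x‖₂ = 22.7356
re-solving with b+δb shifts x by Δx of norm 0.0340
realised ‖Δx‖/‖x‖ = 0.0015
realised/bound (from unrounded values) ≈ 0.0045

0.0015
0.3317


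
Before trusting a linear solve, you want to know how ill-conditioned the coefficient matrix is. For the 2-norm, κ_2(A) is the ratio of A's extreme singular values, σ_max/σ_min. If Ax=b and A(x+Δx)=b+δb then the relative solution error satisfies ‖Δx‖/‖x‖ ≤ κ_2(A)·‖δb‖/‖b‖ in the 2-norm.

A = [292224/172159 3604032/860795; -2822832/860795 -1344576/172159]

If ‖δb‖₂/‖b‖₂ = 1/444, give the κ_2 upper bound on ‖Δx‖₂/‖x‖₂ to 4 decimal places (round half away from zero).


AᵀA = [34959350016/2563903225 3355499520/102556129; 3355499520/102556129 201336201216/2563903225]; tr = 1398198528/15171025, det = 84934656/379275625
λ_max, λ_min = (1398198528/15171025 ± √3127604730200064/368255999281)/2 = 2304/25, 36864/15171025
σ_max=√(2304/25)=(48/5), σ_min=√(36864/15171025)=(192/3895) → κ = 194.7500
κ_2(A)·‖δb‖/‖b‖ = 0.4386

0.4386


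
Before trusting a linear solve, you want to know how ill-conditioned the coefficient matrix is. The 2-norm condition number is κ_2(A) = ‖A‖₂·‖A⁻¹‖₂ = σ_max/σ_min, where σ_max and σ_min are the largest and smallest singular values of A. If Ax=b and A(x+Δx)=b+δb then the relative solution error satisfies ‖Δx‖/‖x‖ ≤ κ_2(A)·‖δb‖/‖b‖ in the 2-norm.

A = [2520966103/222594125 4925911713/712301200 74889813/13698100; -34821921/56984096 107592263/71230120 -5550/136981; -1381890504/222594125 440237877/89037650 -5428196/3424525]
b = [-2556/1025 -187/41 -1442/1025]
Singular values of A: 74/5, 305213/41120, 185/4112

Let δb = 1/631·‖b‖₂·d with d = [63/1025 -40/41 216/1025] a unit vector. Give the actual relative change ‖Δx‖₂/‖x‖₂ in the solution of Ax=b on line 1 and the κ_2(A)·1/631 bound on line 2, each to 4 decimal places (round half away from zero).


from the listed singular values, σ₁ = 74/5, σ_n = 185/4112
κ_2(A) = (74/5) / (185/4112) = 328.9600
worst-case relative error ≤ 328.9600 × 1/631 = 0.5213
solve Ax = b  →  x = [-31.5247 -13.5732 82.0170]
‖b‖₂ = 5.3852 and ‖x‖₂ = 88.9091
with δb = [0.0005 -0.0083 0.0018], A·Δx = δb → ‖Δx‖ = 0.1897
relative error = 0.0021
so the bound overstates the realised error by a factor of ≈ 244.3482 (computed from the unrounded values)

0.0021
0.5213


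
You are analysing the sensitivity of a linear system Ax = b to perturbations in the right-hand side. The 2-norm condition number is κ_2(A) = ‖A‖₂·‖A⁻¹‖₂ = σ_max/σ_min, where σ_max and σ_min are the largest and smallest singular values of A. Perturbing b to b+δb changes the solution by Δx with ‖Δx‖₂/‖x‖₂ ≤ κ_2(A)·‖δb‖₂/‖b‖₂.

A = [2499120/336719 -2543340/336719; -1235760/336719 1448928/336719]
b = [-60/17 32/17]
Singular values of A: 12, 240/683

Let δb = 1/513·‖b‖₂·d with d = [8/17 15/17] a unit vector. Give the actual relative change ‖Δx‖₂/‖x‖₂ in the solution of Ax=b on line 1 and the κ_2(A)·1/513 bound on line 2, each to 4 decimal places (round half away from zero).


0.0666
0.0666

from the listed singular values, σ₁ = 12, σ_n = 240/683
κ_2(A) = 12 / (240/683) = 34.1500
worst-case relative error ≤ 34.1500 × 1/513 = 0.0666
solve Ax = b  →  x = [-0.2299 0.2414]
2-norm of b is 4.0000; of x, 0.3333
Δx = A⁻¹·δb where δb = 1/513·4.0000·d; ‖Δx‖ = 0.0222
realised ‖Δx‖/‖x‖ = 0.0666
realised/bound = 1 exactly: the bound is attained for this b and d


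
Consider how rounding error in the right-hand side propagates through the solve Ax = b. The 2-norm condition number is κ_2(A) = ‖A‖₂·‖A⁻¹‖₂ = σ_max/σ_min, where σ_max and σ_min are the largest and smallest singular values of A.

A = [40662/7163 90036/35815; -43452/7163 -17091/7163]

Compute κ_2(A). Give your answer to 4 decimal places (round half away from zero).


47.5000

AᵀA = [4211028/61009 8768412/305045; 8768412/305045 18322281/1525225]; tr = 731349/9025, det = 26244/9025
eigenvalues of AᵀA: λ = (tr ± √(tr²−4·det))/2 = 81, 324/9025
κ_2(A) = √(λ_max/λ_min) = √(81 / (324/9025)) = 47.5000
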